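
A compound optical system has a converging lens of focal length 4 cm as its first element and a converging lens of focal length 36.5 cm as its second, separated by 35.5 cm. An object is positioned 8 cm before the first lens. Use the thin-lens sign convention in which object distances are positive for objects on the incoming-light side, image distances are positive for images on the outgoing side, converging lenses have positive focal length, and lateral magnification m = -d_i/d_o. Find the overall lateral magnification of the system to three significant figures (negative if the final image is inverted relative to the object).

Lens 1: 1/d_i1 = 1/f_1 - 1/d_o1 = 1/4 - 1/8 = 0.12500 cm^-1, so d_i1 = 8.000 cm.
m_1 = -(8.000)/8 = -1.0000.
Object distance for lens 2: d_o2 = 35.5 - 8.000 = 27.500 cm.
Lens 2: 1/d_i2 = 1/f_2 - 1/d_o2 = 1/36.5 - 1/(27.500) = -0.00897 cm^-1, so d_i2 = -111.528 cm.
m_2 = -(-111.528)/(27.500) = 4.0556.
Total m = m_1 x m_2 = (-1.0000)(4.0556) = -4.0556.

-4.06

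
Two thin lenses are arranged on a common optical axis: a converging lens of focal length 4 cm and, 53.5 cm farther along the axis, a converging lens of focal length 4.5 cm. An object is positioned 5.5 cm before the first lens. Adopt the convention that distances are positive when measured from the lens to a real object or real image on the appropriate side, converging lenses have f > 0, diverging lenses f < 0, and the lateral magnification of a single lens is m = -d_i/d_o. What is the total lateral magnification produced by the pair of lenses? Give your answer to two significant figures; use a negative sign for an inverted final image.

First lens: d_i1 = 1/(1/4 - 1/5.5) = 14.667 cm.
m_1 = -(14.667)/5.5 = -2.6667.
Object distance for lens 2: d_o2 = 53.5 - 14.667 = 38.833 cm.
Second lens: d_i2 = 1/(1/4.5 - 1/(38.833)) = 5.090 cm.
m_2 = -(5.090)/(38.833) = -0.1311.
Overall magnification: m = m_1 m_2 = 0.3495.

0.35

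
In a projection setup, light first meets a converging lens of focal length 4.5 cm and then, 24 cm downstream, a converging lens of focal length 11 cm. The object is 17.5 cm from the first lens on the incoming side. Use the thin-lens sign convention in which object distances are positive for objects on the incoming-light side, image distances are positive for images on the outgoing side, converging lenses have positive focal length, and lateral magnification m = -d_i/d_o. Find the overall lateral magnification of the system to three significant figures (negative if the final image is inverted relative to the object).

First lens: d_i1 = 1/(1/4.5 - 1/17.5) = 6.058 cm.
m_1 = -(6.058)/17.5 = -0.3462.
That image sits 17.942 cm in front of the second lens, so d_o2 = 17.942 cm.
Second lens: d_i2 = 1/(1/11 - 1/(17.942)) = 28.429 cm.
m_2 = -(28.429)/(17.942) = -1.5845.
The system's lateral magnification is m_1 m_2 = (-0.3462)(-1.5845) = 0.5485.

0.548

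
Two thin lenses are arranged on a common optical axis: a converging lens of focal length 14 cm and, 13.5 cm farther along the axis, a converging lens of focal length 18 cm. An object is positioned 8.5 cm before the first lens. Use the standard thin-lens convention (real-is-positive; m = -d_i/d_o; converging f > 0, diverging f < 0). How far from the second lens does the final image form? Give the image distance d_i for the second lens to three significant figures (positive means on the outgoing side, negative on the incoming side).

Lens 1: 1/d_i1 = 1/f_1 - 1/d_o1 = 1/14 - 1/8.5 = -0.04622 cm^-1, so d_i1 = -21.636 cm.
With d_i1 < 0 the first image is virtual and lies on the object side; the object distance for lens 2 is d_o2 = 13.5 - (-21.636) = 35.136 cm.
Lens 2: 1/d_i2 = 1/f_2 - 1/d_o2 = 1/18 - 1/(35.136) = 0.02710 cm^-1, so d_i2 = 36.907 cm.

36.9 cm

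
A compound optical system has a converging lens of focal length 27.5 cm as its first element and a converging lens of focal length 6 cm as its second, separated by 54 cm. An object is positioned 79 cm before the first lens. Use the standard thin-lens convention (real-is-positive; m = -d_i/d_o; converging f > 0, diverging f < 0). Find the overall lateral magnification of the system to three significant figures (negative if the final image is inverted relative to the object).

Lens 1: 1/d_i1 = 1/f_1 - 1/d_o1 = 1/27.5 - 1/79 = 0.02371 cm^-1, so d_i1 = 42.184 cm.
m_1 = -(42.184)/79 = -0.5340.
Object distance for lens 2: d_o2 = 54 - 42.184 = 11.816 cm.
Lens 2: 1/d_i2 = 1/f_2 - 1/d_o2 = 1/6 - 1/(11.816) = 0.08203 cm^-1, so d_i2 = 12.190 cm.
m_2 = -(12.190)/(11.816) = -1.0317.
Overall magnification: m = m_1 m_2 = 0.5509.

0.551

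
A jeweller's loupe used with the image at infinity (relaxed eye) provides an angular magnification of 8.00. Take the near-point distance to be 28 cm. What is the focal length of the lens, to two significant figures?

For the image at infinity, M = D/f.
f = D/M = 28/8.0 = 3.500 cm.

3.5 cm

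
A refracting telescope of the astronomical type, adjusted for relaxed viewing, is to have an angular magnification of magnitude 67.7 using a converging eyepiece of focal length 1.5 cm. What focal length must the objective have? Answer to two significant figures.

100 cm

|M| = f_obj/|f_eye|, so f_obj = |M| x |f_eye| = 67.7 x 1.5 = 101.550 cm.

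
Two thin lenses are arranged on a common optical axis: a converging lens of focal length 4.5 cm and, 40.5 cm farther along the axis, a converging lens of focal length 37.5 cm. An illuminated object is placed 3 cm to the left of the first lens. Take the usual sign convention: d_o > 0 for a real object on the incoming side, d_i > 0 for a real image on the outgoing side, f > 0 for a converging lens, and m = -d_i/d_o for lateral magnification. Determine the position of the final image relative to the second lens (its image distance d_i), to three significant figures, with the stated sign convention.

Applying the thin-lens equation to the first lens, 1/4.5 = 1/3 + 1/d_i1, which gives d_i1 = -9.000 cm.
The intermediate image is virtual, 9.000 cm to the left of lens 1, so d_o2 = L - d_i1 = 40.5 - (-9.000) = 49.500 cm.
Applying the thin-lens equation again with f_2 = 37.5 cm and d_o2 = 49.500 cm gives d_i2 = 154.688 cm.

155 cm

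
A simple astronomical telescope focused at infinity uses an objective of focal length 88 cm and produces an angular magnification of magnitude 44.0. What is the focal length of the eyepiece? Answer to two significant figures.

|M| = f_obj/f_eye, so f_eye = f_obj/|M| = 88/44.0 = 2.000 cm.

2.0 cm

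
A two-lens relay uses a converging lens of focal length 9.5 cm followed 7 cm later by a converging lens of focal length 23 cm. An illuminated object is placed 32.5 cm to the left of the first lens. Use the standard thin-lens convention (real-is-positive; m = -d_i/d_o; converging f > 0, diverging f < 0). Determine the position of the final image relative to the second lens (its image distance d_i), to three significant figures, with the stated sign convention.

Lens 1: 1/d_i1 = 1/f_1 - 1/d_o1 = 1/9.5 - 1/32.5 = 0.07449 cm^-1, so d_i1 = 13.424 cm.
Since 13.424 cm > 7 cm, the first image lies past the second lens and serves as a virtual object: d_o2 = L - d_i1 = -6.424 cm.
Lens 2: 1/d_i2 = 1/f_2 - 1/d_o2 = 1/23 - 1/(-6.424) = 0.19915 cm^-1, so d_i2 = 5.021 cm.

5.02 cm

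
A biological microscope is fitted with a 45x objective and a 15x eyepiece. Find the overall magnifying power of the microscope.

675

The overall magnification of a compound microscope is the product of the objective and eyepiece magnifications:
M = M_obj x M_eye = 45 x 15 = 675.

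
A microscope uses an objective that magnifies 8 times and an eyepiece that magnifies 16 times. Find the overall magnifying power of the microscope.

The overall magnification of a compound microscope is the product of the objective and eyepiece magnifications:
M = M_obj x M_eye = 8 x 16 = 128.

128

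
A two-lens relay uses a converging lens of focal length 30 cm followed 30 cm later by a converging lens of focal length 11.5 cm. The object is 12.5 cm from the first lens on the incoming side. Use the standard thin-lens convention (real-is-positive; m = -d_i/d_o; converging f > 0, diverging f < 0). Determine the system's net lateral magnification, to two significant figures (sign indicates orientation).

-0.49

Applying the thin-lens equation to the first lens, 1/30 = 1/12.5 + 1/d_i1, which gives d_i1 = -21.429 cm.
Its lateral magnification is m_1 = -d_i1/d_o1 = -(-21.429)/12.5 = 1.7143.
With d_i1 < 0 the first image is virtual and lies on the object side; the object distance for lens 2 is d_o2 = 30 - (-21.429) = 51.429 cm.
Applying the thin-lens equation again with f_2 = 11.5 cm and d_o2 = 51.429 cm gives d_i2 = 14.812 cm.
m_2 = -(14.812)/(51.429) = -0.2880.
The system's lateral magnification is m_1 m_2 = (1.7143)(-0.2880) = -0.4937.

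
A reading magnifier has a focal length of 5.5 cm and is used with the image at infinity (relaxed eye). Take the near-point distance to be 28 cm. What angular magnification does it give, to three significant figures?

5.09

M = D/f = 28/5.5 = 5.091.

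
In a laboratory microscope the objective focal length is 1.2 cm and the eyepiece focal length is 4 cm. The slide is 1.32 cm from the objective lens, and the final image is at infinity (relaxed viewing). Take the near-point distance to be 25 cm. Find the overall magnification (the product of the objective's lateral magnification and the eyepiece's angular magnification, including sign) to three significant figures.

Objective: 1/d_i = 1/f_obj - 1/d_o = 1/1.2 - 1/1.32 = 0.07576 cm^-1, so d_i = 13.200 cm.
m_obj = -d_i/d_o = -13.200/1.32 = -10.000.
Eyepiece angular magnification (image at infinity): M_eye = D/f_e = 25/4 = 6.250.
Overall M = m_obj x M_eye = (-10.000)(6.250) = -62.50.

-62.5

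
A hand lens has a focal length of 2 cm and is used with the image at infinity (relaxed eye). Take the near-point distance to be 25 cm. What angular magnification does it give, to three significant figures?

12.5

M = D/f = 25/2 = 12.500.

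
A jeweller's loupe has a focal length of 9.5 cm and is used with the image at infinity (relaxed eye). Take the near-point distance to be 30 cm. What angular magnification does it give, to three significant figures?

3.16

M = D/f = 30/9.5 = 3.158.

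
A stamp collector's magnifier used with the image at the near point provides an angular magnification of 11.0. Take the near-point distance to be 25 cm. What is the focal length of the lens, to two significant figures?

2.5 cm

For the image at the near point, M = 1 + D/f.
f = D/(M - 1) = 25/(11.0 - 1) = 2.500 cm.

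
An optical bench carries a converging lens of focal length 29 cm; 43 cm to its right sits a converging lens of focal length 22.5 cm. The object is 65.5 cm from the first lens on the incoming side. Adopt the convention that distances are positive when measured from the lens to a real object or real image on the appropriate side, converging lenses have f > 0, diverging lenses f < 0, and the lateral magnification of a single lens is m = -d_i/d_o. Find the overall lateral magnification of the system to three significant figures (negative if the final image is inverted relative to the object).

Lens 1: 1/d_i1 = 1/f_1 - 1/d_o1 = 1/29 - 1/65.5 = 0.01922 cm^-1, so d_i1 = 52.041 cm.
m_1 = -(52.041)/65.5 = -0.7945.
This image would form 52.041 cm past lens 1, i.e. 9.041 cm beyond lens 2, so it is a virtual object for lens 2: d_o2 = 43 - 52.041 = -9.041 cm.
Lens 2: 1/d_i2 = 1/f_2 - 1/d_o2 = 1/22.5 - 1/(-9.041) = 0.15505 cm^-1, so d_i2 = 6.450 cm.
m_2 = -(6.450)/(-9.041) = 0.7134.
Overall magnification: m = m_1 m_2 = -0.5668.

-0.567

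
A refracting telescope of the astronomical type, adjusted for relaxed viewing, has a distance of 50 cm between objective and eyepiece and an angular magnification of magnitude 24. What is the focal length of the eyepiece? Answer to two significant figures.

2.0 cm

In normal adjustment the tube length equals f_obj + f_eye and |M| = f_obj/f_eye.
So f_obj = 24 f_eye and 24 f_eye + f_eye = 50 cm, giving f_eye = 50/25 = 2.000 cm and f_obj = 48.000 cm.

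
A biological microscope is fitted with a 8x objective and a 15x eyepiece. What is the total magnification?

The overall magnification of a compound microscope is the product of the objective and eyepiece magnifications:
M = M_obj x M_eye = 8 x 15 = 120.

120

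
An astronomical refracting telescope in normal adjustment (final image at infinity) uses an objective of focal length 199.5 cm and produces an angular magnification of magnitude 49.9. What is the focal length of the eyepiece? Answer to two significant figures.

4.0 cm

|M| = f_obj/f_eye, so f_eye = f_obj/|M| = 199.5/49.9 = 3.998 cm.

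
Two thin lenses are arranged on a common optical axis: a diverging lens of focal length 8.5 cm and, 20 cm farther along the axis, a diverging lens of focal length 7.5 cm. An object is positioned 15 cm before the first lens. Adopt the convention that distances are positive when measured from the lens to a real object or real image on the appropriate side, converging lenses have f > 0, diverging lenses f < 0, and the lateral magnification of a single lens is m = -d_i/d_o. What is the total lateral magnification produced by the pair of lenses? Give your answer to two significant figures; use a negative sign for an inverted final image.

0.082

Applying the thin-lens equation to the first lens, 1/(-8.5) = 1/15 + 1/d_i1, which gives d_i1 = -5.426 cm.
Its lateral magnification is m_1 = -d_i1/d_o1 = -(-5.426)/15 = 0.3617.
The intermediate image is virtual, 5.426 cm to the left of lens 1, so d_o2 = L - d_i1 = 20 - (-5.426) = 25.426 cm.
Applying the thin-lens equation again with f_2 = -7.5 cm and d_o2 = 25.426 cm gives d_i2 = -5.792 cm.
m_2 = -(-5.792)/(25.426) = 0.2278.
Total m = m_1 x m_2 = (0.3617)(0.2278) = 0.0824.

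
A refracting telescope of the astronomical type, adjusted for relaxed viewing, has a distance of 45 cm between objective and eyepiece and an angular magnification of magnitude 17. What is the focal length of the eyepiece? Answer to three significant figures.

2.50 cm

In normal adjustment the tube length equals f_obj + f_eye and |M| = f_obj/f_eye.
So f_obj = 17 f_eye and 17 f_eye + f_eye = 45 cm, giving f_eye = 45/18 = 2.500 cm and f_obj = 42.500 cm.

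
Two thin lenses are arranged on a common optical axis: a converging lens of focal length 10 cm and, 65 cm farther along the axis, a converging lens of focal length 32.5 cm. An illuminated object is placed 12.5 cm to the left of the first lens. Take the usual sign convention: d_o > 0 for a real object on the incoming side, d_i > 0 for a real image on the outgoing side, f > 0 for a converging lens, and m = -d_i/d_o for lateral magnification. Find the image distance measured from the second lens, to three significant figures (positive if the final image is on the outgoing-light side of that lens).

Applying the thin-lens equation to the first lens, 1/10 = 1/12.5 + 1/d_i1, which gives d_i1 = 50.000 cm.
Object distance for lens 2: d_o2 = 65 - 50.000 = 15.000 cm.
Applying the thin-lens equation again with f_2 = 32.5 cm and d_o2 = 15.000 cm gives d_i2 = -27.857 cm.

-27.9 cm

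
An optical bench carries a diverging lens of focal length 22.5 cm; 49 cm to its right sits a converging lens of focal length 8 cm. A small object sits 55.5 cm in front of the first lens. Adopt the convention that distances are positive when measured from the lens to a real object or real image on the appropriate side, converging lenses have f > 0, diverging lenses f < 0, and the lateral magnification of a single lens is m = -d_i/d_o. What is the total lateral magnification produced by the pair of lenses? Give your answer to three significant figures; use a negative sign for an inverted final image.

Applying the thin-lens equation to the first lens, 1/(-22.5) = 1/55.5 + 1/d_i1, which gives d_i1 = -16.010 cm.
Its lateral magnification is m_1 = -d_i1/d_o1 = -(-16.010)/55.5 = 0.2885.
The intermediate image is virtual, 16.010 cm to the left of lens 1, so d_o2 = L - d_i1 = 49 - (-16.010) = 65.010 cm.
Applying the thin-lens equation again with f_2 = 8 cm and d_o2 = 65.010 cm gives d_i2 = 9.123 cm.
m_2 = -(9.123)/(65.010) = -0.1403.
The system's lateral magnification is m_1 m_2 = (0.2885)(-0.1403) = -0.0405.

-0.0405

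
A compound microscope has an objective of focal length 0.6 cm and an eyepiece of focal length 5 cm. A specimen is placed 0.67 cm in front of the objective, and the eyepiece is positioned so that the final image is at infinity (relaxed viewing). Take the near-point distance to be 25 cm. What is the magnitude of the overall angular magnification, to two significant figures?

Objective: 1/d_i = 1/f_obj - 1/d_o = 1/0.6 - 1/0.67 = 0.17413 cm^-1, so d_i = 5.743 cm.
m_obj = -d_i/d_o = -5.743/0.67 = -8.571.
Eyepiece angular magnification (image at infinity): M_eye = D/f_e = 25/5 = 5.000.
Overall M = m_obj x M_eye = (-8.571)(5.000) = -42.86.
|M| = 42.86.

43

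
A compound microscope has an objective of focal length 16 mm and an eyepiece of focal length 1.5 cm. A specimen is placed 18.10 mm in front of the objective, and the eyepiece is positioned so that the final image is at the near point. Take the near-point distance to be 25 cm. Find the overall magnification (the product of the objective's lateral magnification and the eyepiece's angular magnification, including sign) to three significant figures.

Convert to cm: f_obj = 16 mm = 1.6 cm; d_o = 18.10 mm = 1.81 cm.
Objective: 1/d_i = 1/f_obj - 1/d_o = 1/1.6 - 1/1.81 = 0.07251 cm^-1, so d_i = 13.790 cm.
m_obj = -d_i/d_o = -13.790/1.81 = -7.619.
Eyepiece angular magnification (image at near point): M_eye = 1 + D/f_e = 1 + 25/1.5 = 17.667.
Overall M = m_obj x M_eye = (-7.619)(17.667) = -134.60.

-135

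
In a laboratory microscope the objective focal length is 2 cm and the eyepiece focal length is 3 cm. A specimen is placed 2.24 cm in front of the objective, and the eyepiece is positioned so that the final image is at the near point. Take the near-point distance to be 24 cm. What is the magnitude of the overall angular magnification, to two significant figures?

Objective: 1/d_i = 1/f_obj - 1/d_o = 1/2 - 1/2.24 = 0.05357 cm^-1, so d_i = 18.667 cm.
m_obj = -d_i/d_o = -18.667/2.24 = -8.333.
Eyepiece angular magnification (image at near point): M_eye = 1 + D/f_e = 1 + 24/3 = 9.000.
Overall M = m_obj x M_eye = (-8.333)(9.000) = -75.00.
|M| = 75.00.

75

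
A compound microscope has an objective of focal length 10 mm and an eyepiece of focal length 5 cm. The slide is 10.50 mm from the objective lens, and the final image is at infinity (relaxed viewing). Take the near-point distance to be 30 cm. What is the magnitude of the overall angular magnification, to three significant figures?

Convert to cm: f_obj = 10 mm = 1 cm; d_o = 10.50 mm = 1.05 cm.
Objective: 1/d_i = 1/f_obj - 1/d_o = 1/1 - 1/1.05 = 0.04762 cm^-1, so d_i = 21.000 cm.
m_obj = -d_i/d_o = -21.000/1.05 = -20.000.
Eyepiece angular magnification (image at infinity): M_eye = D/f_e = 30/5 = 6.000.
Overall M = m_obj x M_eye = (-20.000)(6.000) = -120.00.
|M| = 120.00.

120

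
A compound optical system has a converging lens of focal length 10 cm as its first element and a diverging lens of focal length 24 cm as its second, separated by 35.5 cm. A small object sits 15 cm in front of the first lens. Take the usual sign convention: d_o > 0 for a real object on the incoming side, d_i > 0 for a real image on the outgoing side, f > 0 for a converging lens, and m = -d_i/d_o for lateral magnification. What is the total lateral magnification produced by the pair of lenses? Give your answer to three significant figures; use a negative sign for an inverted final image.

Applying the thin-lens equation to the first lens, 1/10 = 1/15 + 1/d_i1, which gives d_i1 = 30.000 cm.
Its lateral magnification is m_1 = -d_i1/d_o1 = -(30.000)/15 = -2.0000.
The intermediate image is 30.000 cm to the right of lens 1, so d_o2 = L - d_i1 = 35.5 - 30.000 = 5.500 cm.
Applying the thin-lens equation again with f_2 = -24 cm and d_o2 = 5.500 cm gives d_i2 = -4.475 cm.
m_2 = -(-4.475)/(5.500) = 0.8136.
The system's lateral magnification is m_1 m_2 = (-2.0000)(0.8136) = -1.6271.

-1.63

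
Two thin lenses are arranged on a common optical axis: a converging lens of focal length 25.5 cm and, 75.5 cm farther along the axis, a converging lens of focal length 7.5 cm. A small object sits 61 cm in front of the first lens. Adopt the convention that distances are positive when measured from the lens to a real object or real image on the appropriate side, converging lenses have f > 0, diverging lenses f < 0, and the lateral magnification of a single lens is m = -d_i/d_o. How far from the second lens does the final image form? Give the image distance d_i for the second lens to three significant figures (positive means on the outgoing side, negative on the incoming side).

9.83 cm

Lens 1: 1/d_i1 = 1/f_1 - 1/d_o1 = 1/25.5 - 1/61 = 0.02282 cm^-1, so d_i1 = 43.817 cm.
That image sits 31.683 cm in front of the second lens, so d_o2 = 31.683 cm.
Lens 2: 1/d_i2 = 1/f_2 - 1/d_o2 = 1/7.5 - 1/(31.683) = 0.10177 cm^-1, so d_i2 = 9.826 cm.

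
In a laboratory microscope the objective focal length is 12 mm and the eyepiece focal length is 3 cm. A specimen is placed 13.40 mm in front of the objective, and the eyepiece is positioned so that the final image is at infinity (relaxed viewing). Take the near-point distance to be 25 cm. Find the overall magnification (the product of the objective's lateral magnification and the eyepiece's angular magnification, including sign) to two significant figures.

-71

Convert to cm: f_obj = 12 mm = 1.2 cm; d_o = 13.40 mm = 1.34 cm.
Objective: 1/d_i = 1/f_obj - 1/d_o = 1/1.2 - 1/1.34 = 0.08706 cm^-1, so d_i = 11.486 cm.
m_obj = -d_i/d_o = -11.486/1.34 = -8.571.
Eyepiece angular magnification (image at infinity): M_eye = D/f_e = 25/3 = 8.333.
Overall M = m_obj x M_eye = (-8.571)(8.333) = -71.43.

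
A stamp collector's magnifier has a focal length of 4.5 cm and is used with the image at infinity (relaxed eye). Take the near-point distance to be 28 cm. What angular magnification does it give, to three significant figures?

6.22

M = D/f = 28/4.5 = 6.222.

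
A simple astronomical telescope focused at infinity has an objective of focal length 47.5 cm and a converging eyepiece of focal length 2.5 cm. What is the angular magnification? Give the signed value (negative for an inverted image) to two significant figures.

-19

M = -f_obj/f_eye = -47.5/(2.5) = -19.000.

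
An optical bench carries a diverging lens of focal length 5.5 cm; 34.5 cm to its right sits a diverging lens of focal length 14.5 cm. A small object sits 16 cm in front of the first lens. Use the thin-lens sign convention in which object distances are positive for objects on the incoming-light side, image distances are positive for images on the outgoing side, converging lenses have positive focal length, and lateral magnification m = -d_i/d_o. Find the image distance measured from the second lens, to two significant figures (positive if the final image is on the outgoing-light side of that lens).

Lens 1: 1/d_i1 = 1/f_1 - 1/d_o1 = 1/(-5.5) - 1/16 = -0.24432 cm^-1, so d_i1 = -4.093 cm.
The intermediate image is virtual, 4.093 cm to the left of lens 1, so d_o2 = L - d_i1 = 34.5 - (-4.093) = 38.593 cm.
Lens 2: 1/d_i2 = 1/f_2 - 1/d_o2 = 1/(-14.5) - 1/(38.593) = -0.09488 cm^-1, so d_i2 = -10.540 cm.

-11 cm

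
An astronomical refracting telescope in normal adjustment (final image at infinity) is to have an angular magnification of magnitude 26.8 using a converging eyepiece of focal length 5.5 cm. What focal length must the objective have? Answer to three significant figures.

147 cm

|M| = f_obj/|f_eye|, so f_obj = |M| x |f_eye| = 26.8 x 5.5 = 147.400 cm.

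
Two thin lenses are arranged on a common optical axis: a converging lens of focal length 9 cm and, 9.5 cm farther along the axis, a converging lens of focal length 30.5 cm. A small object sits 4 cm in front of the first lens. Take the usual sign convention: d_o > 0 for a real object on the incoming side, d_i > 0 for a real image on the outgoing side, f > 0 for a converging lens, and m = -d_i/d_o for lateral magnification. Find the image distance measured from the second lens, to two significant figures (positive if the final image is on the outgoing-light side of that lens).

-37 cm

Lens 1: 1/d_i1 = 1/f_1 - 1/d_o1 = 1/9 - 1/4 = -0.13889 cm^-1, so d_i1 = -7.200 cm.
The intermediate image is virtual, 7.200 cm to the left of lens 1, so d_o2 = L - d_i1 = 9.5 - (-7.200) = 16.700 cm.
Lens 2: 1/d_i2 = 1/f_2 - 1/d_o2 = 1/30.5 - 1/(16.700) = -0.02709 cm^-1, so d_i2 = -36.909 cm.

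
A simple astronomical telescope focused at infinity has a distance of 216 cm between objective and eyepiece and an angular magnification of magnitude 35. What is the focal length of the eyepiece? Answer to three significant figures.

In normal adjustment the tube length equals f_obj + f_eye and |M| = f_obj/f_eye.
So f_obj = 35 f_eye and 35 f_eye + f_eye = 216 cm, giving f_eye = 216/36 = 6.000 cm and f_obj = 210.000 cm.

6.00 cm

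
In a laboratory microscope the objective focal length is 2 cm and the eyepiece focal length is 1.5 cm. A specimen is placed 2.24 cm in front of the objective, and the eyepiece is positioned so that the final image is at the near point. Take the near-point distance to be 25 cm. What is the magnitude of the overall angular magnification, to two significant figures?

Objective: 1/d_i = 1/f_obj - 1/d_o = 1/2 - 1/2.24 = 0.05357 cm^-1, so d_i = 18.667 cm.
m_obj = -d_i/d_o = -18.667/2.24 = -8.333.
Eyepiece angular magnification (image at near point): M_eye = 1 + D/f_e = 1 + 25/1.5 = 17.667.
Overall M = m_obj x M_eye = (-8.333)(17.667) = -147.22.
|M| = 147.22.

150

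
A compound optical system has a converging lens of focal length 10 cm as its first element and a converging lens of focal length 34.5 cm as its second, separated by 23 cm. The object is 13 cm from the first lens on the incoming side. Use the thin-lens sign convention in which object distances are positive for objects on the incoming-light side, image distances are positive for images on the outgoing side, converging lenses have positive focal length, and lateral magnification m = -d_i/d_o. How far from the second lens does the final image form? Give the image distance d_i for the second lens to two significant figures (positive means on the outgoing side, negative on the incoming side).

13 cm

Applying the thin-lens equation to the first lens, 1/10 = 1/13 + 1/d_i1, which gives d_i1 = 43.333 cm.
Since 43.333 cm > 23 cm, the first image lies past the second lens and serves as a virtual object: d_o2 = L - d_i1 = -20.333 cm.
Applying the thin-lens equation again with f_2 = 34.5 cm and d_o2 = -20.333 cm gives d_i2 = 12.793 cm.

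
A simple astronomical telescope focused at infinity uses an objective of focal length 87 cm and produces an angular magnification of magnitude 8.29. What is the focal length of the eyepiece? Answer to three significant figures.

10.5 cm

|M| = f_obj/f_eye, so f_eye = f_obj/|M| = 87/8.29 = 10.495 cm.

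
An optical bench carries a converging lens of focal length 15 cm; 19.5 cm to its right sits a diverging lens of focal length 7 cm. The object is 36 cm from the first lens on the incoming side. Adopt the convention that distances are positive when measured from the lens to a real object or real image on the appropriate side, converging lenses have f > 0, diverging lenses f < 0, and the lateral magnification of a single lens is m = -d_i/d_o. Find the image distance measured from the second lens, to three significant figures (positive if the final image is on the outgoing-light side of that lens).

55.4 cm

Lens 1: 1/d_i1 = 1/f_1 - 1/d_o1 = 1/15 - 1/36 = 0.03889 cm^-1, so d_i1 = 25.714 cm.
Since 25.714 cm > 19.5 cm, the first image lies past the second lens and serves as a virtual object: d_o2 = L - d_i1 = -6.214 cm.
Lens 2: 1/d_i2 = 1/f_2 - 1/d_o2 = 1/(-7) - 1/(-6.214) = 0.01806 cm^-1, so d_i2 = 55.364 cm.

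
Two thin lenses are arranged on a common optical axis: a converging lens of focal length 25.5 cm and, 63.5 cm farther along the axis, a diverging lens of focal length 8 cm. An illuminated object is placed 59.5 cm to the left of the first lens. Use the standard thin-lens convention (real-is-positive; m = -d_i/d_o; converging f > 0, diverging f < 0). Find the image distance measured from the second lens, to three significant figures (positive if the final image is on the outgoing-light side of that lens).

-5.62 cm

Applying the thin-lens equation to the first lens, 1/25.5 = 1/59.5 + 1/d_i1, which gives d_i1 = 44.625 cm.
The intermediate image is 44.625 cm to the right of lens 1, so d_o2 = L - d_i1 = 63.5 - 44.625 = 18.875 cm.
Applying the thin-lens equation again with f_2 = -8 cm and d_o2 = 18.875 cm gives d_i2 = -5.619 cm.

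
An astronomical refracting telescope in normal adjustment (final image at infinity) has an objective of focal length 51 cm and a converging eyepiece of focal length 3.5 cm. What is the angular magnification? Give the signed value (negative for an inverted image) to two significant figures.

-15

M = -f_obj/f_eye = -51/(3.5) = -14.571.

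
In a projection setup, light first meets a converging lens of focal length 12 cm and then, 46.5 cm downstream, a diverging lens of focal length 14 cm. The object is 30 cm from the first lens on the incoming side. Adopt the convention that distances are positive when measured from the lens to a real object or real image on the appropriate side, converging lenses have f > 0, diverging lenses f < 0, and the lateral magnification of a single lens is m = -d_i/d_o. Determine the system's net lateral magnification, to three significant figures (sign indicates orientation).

Lens 1: 1/d_i1 = 1/f_1 - 1/d_o1 = 1/12 - 1/30 = 0.05000 cm^-1, so d_i1 = 20.000 cm.
m_1 = -(20.000)/30 = -0.6667.
That image sits 26.500 cm in front of the second lens, so d_o2 = 26.500 cm.
Lens 2: 1/d_i2 = 1/f_2 - 1/d_o2 = 1/(-14) - 1/(26.500) = -0.10916 cm^-1, so d_i2 = -9.160 cm.
m_2 = -(-9.160)/(26.500) = 0.3457.
Total m = m_1 x m_2 = (-0.6667)(0.3457) = -0.2305.

-0.230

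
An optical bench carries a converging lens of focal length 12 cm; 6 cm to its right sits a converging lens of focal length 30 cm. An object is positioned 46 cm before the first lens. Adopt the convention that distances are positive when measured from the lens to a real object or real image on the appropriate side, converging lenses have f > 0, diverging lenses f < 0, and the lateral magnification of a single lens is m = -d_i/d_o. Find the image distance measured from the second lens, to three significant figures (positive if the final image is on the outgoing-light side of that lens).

Applying the thin-lens equation to the first lens, 1/12 = 1/46 + 1/d_i1, which gives d_i1 = 16.235 cm.
Since 16.235 cm > 6 cm, the first image lies past the second lens and serves as a virtual object: d_o2 = L - d_i1 = -10.235 cm.
Applying the thin-lens equation again with f_2 = 30 cm and d_o2 = -10.235 cm gives d_i2 = 7.632 cm.

7.63 cm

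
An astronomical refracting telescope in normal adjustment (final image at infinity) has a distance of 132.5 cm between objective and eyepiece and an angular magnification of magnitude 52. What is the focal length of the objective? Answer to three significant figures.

In normal adjustment the tube length equals f_obj + f_eye and |M| = f_obj/f_eye.
So f_obj = 52 f_eye and 52 f_eye + f_eye = 132.5 cm, giving f_eye = 132.5/53 = 2.500 cm and f_obj = 130.000 cm.

130 cm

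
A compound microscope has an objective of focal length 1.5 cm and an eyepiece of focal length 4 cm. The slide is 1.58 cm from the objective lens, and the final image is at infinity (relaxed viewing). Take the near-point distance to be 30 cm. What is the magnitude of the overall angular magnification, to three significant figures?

141

Objective: 1/d_i = 1/f_obj - 1/d_o = 1/1.5 - 1/1.58 = 0.03376 cm^-1, so d_i = 29.625 cm.
m_obj = -d_i/d_o = -29.625/1.58 = -18.750.
Eyepiece angular magnification (image at infinity): M_eye = D/f_e = 30/4 = 7.500.
Overall M = m_obj x M_eye = (-18.750)(7.500) = -140.62.
|M| = 140.62.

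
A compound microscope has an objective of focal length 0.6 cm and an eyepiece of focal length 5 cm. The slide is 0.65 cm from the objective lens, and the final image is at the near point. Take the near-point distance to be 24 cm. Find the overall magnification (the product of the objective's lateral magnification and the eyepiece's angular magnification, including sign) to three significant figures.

Objective: 1/d_i = 1/f_obj - 1/d_o = 1/0.6 - 1/0.65 = 0.12821 cm^-1, so d_i = 7.800 cm.
m_obj = -d_i/d_o = -7.800/0.65 = -12.000.
Eyepiece angular magnification (image at near point): M_eye = 1 + D/f_e = 1 + 24/5 = 5.800.
Overall M = m_obj x M_eye = (-12.000)(5.800) = -69.60.

-69.6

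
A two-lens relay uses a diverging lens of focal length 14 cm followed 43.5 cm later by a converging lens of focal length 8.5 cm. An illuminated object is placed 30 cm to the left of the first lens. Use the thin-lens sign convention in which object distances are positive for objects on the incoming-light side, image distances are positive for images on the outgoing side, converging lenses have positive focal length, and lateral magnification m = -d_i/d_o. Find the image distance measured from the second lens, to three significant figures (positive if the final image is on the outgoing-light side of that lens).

Applying the thin-lens equation to the first lens, 1/(-14) = 1/30 + 1/d_i1, which gives d_i1 = -9.545 cm.
With d_i1 < 0 the first image is virtual and lies on the object side; the object distance for lens 2 is d_o2 = 43.5 - (-9.545) = 53.045 cm.
Applying the thin-lens equation again with f_2 = 8.5 cm and d_o2 = 53.045 cm gives d_i2 = 10.122 cm.

10.1 cm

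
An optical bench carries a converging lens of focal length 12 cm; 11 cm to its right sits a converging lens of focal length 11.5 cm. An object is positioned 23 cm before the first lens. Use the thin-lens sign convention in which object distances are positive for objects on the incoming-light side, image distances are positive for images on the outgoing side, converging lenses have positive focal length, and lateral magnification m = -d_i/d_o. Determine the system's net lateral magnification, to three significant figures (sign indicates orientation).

-0.490

First lens: d_i1 = 1/(1/12 - 1/23) = 25.091 cm.
m_1 = -(25.091)/23 = -1.0909.
This image would form 25.091 cm past lens 1, i.e. 14.091 cm beyond lens 2, so it is a virtual object for lens 2: d_o2 = 11 - 25.091 = -14.091 cm.
Second lens: d_i2 = 1/(1/11.5 - 1/(-14.091)) = 6.332 cm.
m_2 = -(6.332)/(-14.091) = 0.4494.
Overall magnification: m = m_1 m_2 = -0.4902.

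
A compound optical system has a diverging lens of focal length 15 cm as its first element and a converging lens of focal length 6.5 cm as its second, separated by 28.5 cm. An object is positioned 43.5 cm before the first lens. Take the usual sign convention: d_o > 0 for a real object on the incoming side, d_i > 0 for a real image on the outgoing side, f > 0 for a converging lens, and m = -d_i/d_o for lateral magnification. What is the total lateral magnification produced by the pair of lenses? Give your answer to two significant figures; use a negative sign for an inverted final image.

First lens: d_i1 = 1/(1/(-15) - 1/43.5) = -11.154 cm.
m_1 = -(-11.154)/43.5 = 0.2564.
With d_i1 < 0 the first image is virtual and lies on the object side; the object distance for lens 2 is d_o2 = 28.5 - (-11.154) = 39.654 cm.
Second lens: d_i2 = 1/(1/6.5 - 1/(39.654)) = 7.774 cm.
m_2 = -(7.774)/(39.654) = -0.1961.
Overall magnification: m = m_1 m_2 = -0.0503.

-0.050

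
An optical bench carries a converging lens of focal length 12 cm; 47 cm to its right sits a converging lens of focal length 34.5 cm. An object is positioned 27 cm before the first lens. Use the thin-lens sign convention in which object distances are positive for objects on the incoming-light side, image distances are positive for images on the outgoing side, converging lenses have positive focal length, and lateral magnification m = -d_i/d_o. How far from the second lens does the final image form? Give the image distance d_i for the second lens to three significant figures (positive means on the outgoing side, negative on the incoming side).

-96.3 cm

Lens 1: 1/d_i1 = 1/f_1 - 1/d_o1 = 1/12 - 1/27 = 0.04630 cm^-1, so d_i1 = 21.600 cm.
That image sits 25.400 cm in front of the second lens, so d_o2 = 25.400 cm.
Lens 2: 1/d_i2 = 1/f_2 - 1/d_o2 = 1/34.5 - 1/(25.400) = -0.01038 cm^-1, so d_i2 = -96.297 cm.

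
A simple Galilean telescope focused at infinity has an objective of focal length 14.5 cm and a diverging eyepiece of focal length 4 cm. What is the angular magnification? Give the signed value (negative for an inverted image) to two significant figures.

3.6

M = -f_obj/f_eye = -14.5/(-4) = 3.625.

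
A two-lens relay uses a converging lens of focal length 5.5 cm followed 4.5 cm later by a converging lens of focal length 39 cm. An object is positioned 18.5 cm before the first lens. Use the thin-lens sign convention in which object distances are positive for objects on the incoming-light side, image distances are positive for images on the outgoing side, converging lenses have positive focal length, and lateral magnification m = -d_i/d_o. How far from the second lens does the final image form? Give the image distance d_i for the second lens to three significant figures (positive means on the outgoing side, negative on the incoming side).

3.07 cm

First lens: d_i1 = 1/(1/5.5 - 1/18.5) = 7.827 cm.
This image would form 7.827 cm past lens 1, i.e. 3.327 cm beyond lens 2, so it is a virtual object for lens 2: d_o2 = 4.5 - 7.827 = -3.327 cm.
Second lens: d_i2 = 1/(1/39 - 1/(-3.327)) = 3.065 cm.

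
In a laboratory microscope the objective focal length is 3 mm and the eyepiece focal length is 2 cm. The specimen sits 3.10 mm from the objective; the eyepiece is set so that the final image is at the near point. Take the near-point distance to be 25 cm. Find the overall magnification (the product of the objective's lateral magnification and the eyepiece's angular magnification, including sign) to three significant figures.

-405

Convert to cm: f_obj = 3 mm = 0.3 cm; d_o = 3.10 mm = 0.31 cm.
Objective: 1/d_i = 1/f_obj - 1/d_o = 1/0.3 - 1/0.31 = 0.10753 cm^-1, so d_i = 9.300 cm.
m_obj = -d_i/d_o = -9.300/0.31 = -30.000.
Eyepiece angular magnification (image at near point): M_eye = 1 + D/f_e = 1 + 25/2 = 13.500.
Overall M = m_obj x M_eye = (-30.000)(13.500) = -405.00.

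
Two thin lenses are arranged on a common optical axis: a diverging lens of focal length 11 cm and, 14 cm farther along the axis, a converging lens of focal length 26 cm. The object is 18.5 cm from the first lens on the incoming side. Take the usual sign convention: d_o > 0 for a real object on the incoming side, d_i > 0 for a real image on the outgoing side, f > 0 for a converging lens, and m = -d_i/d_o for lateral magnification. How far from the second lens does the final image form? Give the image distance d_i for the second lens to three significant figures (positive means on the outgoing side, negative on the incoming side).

Lens 1: 1/d_i1 = 1/f_1 - 1/d_o1 = 1/(-11) - 1/18.5 = -0.14496 cm^-1, so d_i1 = -6.898 cm.
With d_i1 < 0 the first image is virtual and lies on the object side; the object distance for lens 2 is d_o2 = 14 - (-6.898) = 20.898 cm.
Lens 2: 1/d_i2 = 1/f_2 - 1/d_o2 = 1/26 - 1/(20.898) = -0.00939 cm^-1, so d_i2 = -106.505 cm.

-107 cm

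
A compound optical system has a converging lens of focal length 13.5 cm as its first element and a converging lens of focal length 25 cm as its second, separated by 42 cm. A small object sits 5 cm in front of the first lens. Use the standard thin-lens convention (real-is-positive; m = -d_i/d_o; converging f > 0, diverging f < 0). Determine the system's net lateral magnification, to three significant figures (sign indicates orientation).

Lens 1: 1/d_i1 = 1/f_1 - 1/d_o1 = 1/13.5 - 1/5 = -0.12593 cm^-1, so d_i1 = -7.941 cm.
m_1 = -(-7.941)/5 = 1.5882.
The intermediate image is virtual, 7.941 cm to the left of lens 1, so d_o2 = L - d_i1 = 42 - (-7.941) = 49.941 cm.
Lens 2: 1/d_i2 = 1/f_2 - 1/d_o2 = 1/25 - 1/(49.941) = 0.01998 cm^-1, so d_i2 = 50.059 cm.
m_2 = -(50.059)/(49.941) = -1.0024.
The system's lateral magnification is m_1 m_2 = (1.5882)(-1.0024) = -1.5920.

-1.59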